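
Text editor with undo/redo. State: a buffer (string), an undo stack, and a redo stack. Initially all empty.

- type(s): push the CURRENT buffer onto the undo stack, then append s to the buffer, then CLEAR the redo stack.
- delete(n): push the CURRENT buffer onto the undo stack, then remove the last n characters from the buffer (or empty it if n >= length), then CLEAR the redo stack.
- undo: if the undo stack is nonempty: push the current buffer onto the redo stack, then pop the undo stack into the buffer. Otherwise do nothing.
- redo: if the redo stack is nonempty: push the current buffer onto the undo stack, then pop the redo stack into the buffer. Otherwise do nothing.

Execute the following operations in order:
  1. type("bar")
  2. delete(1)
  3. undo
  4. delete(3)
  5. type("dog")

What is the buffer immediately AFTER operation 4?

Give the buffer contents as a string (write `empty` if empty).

Answer: empty

Derivation:
After op 1 (type): buf='bar' undo_depth=1 redo_depth=0
After op 2 (delete): buf='ba' undo_depth=2 redo_depth=0
After op 3 (undo): buf='bar' undo_depth=1 redo_depth=1
After op 4 (delete): buf='(empty)' undo_depth=2 redo_depth=0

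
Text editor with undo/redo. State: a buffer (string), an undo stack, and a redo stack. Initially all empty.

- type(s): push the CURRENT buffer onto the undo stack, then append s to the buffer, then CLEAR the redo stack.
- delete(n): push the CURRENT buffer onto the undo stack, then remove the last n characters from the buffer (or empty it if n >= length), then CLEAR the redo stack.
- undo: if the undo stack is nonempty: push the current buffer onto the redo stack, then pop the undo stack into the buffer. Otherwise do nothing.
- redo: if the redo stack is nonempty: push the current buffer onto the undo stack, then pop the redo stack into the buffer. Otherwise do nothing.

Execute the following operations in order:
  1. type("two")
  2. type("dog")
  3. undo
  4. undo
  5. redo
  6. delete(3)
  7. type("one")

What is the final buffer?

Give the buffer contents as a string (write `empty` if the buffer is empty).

Answer: one

Derivation:
After op 1 (type): buf='two' undo_depth=1 redo_depth=0
After op 2 (type): buf='twodog' undo_depth=2 redo_depth=0
After op 3 (undo): buf='two' undo_depth=1 redo_depth=1
After op 4 (undo): buf='(empty)' undo_depth=0 redo_depth=2
After op 5 (redo): buf='two' undo_depth=1 redo_depth=1
After op 6 (delete): buf='(empty)' undo_depth=2 redo_depth=0
After op 7 (type): buf='one' undo_depth=3 redo_depth=0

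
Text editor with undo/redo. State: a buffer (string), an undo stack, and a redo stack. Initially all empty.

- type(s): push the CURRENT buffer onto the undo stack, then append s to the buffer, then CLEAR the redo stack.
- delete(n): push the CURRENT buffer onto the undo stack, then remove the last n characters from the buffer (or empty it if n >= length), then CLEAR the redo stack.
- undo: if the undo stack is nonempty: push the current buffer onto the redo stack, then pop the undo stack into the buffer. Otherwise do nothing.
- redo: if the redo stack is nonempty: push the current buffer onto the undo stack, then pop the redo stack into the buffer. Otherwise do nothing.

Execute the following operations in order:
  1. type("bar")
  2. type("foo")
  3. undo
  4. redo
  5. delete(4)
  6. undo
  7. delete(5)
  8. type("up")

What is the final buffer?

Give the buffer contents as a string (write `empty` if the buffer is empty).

Answer: bup

Derivation:
After op 1 (type): buf='bar' undo_depth=1 redo_depth=0
After op 2 (type): buf='barfoo' undo_depth=2 redo_depth=0
After op 3 (undo): buf='bar' undo_depth=1 redo_depth=1
After op 4 (redo): buf='barfoo' undo_depth=2 redo_depth=0
After op 5 (delete): buf='ba' undo_depth=3 redo_depth=0
After op 6 (undo): buf='barfoo' undo_depth=2 redo_depth=1
After op 7 (delete): buf='b' undo_depth=3 redo_depth=0
After op 8 (type): buf='bup' undo_depth=4 redo_depth=0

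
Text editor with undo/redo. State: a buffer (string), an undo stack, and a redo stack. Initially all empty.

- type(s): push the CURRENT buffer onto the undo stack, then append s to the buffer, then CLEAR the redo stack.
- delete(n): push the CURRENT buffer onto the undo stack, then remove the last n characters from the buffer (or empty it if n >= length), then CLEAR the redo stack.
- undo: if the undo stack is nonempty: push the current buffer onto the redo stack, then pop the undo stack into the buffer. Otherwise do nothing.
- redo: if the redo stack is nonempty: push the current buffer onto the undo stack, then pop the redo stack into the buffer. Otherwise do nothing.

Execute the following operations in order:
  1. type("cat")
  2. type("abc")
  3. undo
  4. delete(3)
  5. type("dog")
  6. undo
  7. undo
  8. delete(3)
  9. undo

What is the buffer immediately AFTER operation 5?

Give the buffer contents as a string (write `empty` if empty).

After op 1 (type): buf='cat' undo_depth=1 redo_depth=0
After op 2 (type): buf='catabc' undo_depth=2 redo_depth=0
After op 3 (undo): buf='cat' undo_depth=1 redo_depth=1
After op 4 (delete): buf='(empty)' undo_depth=2 redo_depth=0
After op 5 (type): buf='dog' undo_depth=3 redo_depth=0

Answer: dog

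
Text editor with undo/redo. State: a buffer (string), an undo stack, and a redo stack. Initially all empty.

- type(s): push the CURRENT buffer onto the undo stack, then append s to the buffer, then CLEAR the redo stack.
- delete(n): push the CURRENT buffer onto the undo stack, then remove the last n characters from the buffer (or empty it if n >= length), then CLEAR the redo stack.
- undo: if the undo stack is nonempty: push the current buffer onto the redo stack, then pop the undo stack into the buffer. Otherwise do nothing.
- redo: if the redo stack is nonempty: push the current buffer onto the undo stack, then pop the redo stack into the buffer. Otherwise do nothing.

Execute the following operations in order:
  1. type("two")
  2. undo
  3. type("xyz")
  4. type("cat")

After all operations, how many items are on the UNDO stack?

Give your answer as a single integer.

After op 1 (type): buf='two' undo_depth=1 redo_depth=0
After op 2 (undo): buf='(empty)' undo_depth=0 redo_depth=1
After op 3 (type): buf='xyz' undo_depth=1 redo_depth=0
After op 4 (type): buf='xyzcat' undo_depth=2 redo_depth=0

Answer: 2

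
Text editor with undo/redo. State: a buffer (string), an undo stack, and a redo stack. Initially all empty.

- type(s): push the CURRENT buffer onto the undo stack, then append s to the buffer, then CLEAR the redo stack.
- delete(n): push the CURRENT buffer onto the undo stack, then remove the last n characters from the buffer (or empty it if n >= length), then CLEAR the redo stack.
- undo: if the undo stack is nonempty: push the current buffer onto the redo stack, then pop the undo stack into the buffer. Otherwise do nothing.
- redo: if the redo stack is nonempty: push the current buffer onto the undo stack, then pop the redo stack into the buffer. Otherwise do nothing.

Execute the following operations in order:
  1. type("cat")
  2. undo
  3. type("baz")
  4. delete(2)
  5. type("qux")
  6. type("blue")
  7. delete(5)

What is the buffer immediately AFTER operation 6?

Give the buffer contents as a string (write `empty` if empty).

Answer: bquxblue

Derivation:
After op 1 (type): buf='cat' undo_depth=1 redo_depth=0
After op 2 (undo): buf='(empty)' undo_depth=0 redo_depth=1
After op 3 (type): buf='baz' undo_depth=1 redo_depth=0
After op 4 (delete): buf='b' undo_depth=2 redo_depth=0
After op 5 (type): buf='bqux' undo_depth=3 redo_depth=0
After op 6 (type): buf='bquxblue' undo_depth=4 redo_depth=0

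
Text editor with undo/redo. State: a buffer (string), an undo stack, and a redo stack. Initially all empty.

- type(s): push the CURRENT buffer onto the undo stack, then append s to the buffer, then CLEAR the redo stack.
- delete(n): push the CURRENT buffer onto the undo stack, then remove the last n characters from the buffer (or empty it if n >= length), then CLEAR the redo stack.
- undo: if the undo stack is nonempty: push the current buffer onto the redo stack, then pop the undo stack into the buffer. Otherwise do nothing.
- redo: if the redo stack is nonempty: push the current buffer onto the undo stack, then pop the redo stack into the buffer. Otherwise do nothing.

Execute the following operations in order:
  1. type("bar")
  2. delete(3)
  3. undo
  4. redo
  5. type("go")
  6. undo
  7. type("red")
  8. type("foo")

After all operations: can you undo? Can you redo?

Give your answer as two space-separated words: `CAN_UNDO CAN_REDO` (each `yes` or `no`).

After op 1 (type): buf='bar' undo_depth=1 redo_depth=0
After op 2 (delete): buf='(empty)' undo_depth=2 redo_depth=0
After op 3 (undo): buf='bar' undo_depth=1 redo_depth=1
After op 4 (redo): buf='(empty)' undo_depth=2 redo_depth=0
After op 5 (type): buf='go' undo_depth=3 redo_depth=0
After op 6 (undo): buf='(empty)' undo_depth=2 redo_depth=1
After op 7 (type): buf='red' undo_depth=3 redo_depth=0
After op 8 (type): buf='redfoo' undo_depth=4 redo_depth=0

Answer: yes no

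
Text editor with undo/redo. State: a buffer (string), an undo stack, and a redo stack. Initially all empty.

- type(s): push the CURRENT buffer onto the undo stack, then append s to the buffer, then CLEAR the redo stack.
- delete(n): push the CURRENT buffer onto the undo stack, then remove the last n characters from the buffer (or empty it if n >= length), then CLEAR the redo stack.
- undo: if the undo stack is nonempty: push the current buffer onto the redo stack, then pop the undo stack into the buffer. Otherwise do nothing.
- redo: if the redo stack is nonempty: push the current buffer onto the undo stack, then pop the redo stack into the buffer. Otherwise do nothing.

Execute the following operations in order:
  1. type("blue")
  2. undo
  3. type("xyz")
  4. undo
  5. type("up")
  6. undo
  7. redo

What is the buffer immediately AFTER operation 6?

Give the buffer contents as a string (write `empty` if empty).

Answer: empty

Derivation:
After op 1 (type): buf='blue' undo_depth=1 redo_depth=0
After op 2 (undo): buf='(empty)' undo_depth=0 redo_depth=1
After op 3 (type): buf='xyz' undo_depth=1 redo_depth=0
After op 4 (undo): buf='(empty)' undo_depth=0 redo_depth=1
After op 5 (type): buf='up' undo_depth=1 redo_depth=0
After op 6 (undo): buf='(empty)' undo_depth=0 redo_depth=1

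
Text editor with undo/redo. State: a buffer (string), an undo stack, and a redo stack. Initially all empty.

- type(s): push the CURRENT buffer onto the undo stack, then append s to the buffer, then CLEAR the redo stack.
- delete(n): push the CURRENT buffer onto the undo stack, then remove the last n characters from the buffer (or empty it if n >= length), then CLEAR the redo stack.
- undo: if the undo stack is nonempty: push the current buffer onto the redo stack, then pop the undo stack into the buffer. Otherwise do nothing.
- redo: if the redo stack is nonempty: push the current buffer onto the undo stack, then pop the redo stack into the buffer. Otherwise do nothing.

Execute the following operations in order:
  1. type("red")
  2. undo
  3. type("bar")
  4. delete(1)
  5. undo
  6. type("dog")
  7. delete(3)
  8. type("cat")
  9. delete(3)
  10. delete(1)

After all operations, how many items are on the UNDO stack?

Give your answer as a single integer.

After op 1 (type): buf='red' undo_depth=1 redo_depth=0
After op 2 (undo): buf='(empty)' undo_depth=0 redo_depth=1
After op 3 (type): buf='bar' undo_depth=1 redo_depth=0
After op 4 (delete): buf='ba' undo_depth=2 redo_depth=0
After op 5 (undo): buf='bar' undo_depth=1 redo_depth=1
After op 6 (type): buf='bardog' undo_depth=2 redo_depth=0
After op 7 (delete): buf='bar' undo_depth=3 redo_depth=0
After op 8 (type): buf='barcat' undo_depth=4 redo_depth=0
After op 9 (delete): buf='bar' undo_depth=5 redo_depth=0
After op 10 (delete): buf='ba' undo_depth=6 redo_depth=0

Answer: 6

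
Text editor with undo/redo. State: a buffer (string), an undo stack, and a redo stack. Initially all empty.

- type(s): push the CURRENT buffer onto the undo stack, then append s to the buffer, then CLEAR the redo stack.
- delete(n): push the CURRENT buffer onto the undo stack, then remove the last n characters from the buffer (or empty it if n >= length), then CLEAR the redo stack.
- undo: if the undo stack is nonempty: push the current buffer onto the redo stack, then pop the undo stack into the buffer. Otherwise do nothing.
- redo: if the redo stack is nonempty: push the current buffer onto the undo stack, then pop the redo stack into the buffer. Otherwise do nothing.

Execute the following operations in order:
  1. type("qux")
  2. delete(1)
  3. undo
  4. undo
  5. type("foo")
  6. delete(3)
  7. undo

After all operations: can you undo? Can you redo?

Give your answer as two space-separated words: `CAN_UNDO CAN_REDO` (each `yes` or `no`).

Answer: yes yes

Derivation:
After op 1 (type): buf='qux' undo_depth=1 redo_depth=0
After op 2 (delete): buf='qu' undo_depth=2 redo_depth=0
After op 3 (undo): buf='qux' undo_depth=1 redo_depth=1
After op 4 (undo): buf='(empty)' undo_depth=0 redo_depth=2
After op 5 (type): buf='foo' undo_depth=1 redo_depth=0
After op 6 (delete): buf='(empty)' undo_depth=2 redo_depth=0
After op 7 (undo): buf='foo' undo_depth=1 redo_depth=1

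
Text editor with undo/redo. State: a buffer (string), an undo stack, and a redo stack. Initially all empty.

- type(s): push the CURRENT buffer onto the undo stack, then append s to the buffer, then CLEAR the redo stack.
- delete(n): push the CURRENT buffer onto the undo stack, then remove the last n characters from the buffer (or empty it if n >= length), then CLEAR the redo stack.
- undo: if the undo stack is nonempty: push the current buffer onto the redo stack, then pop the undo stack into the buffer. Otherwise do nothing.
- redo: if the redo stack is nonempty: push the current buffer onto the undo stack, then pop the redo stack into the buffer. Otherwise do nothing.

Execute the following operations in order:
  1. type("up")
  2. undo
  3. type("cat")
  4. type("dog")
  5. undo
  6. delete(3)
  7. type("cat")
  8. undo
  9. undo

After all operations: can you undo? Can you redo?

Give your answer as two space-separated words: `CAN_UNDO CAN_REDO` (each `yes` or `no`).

Answer: yes yes

Derivation:
After op 1 (type): buf='up' undo_depth=1 redo_depth=0
After op 2 (undo): buf='(empty)' undo_depth=0 redo_depth=1
After op 3 (type): buf='cat' undo_depth=1 redo_depth=0
After op 4 (type): buf='catdog' undo_depth=2 redo_depth=0
After op 5 (undo): buf='cat' undo_depth=1 redo_depth=1
After op 6 (delete): buf='(empty)' undo_depth=2 redo_depth=0
After op 7 (type): buf='cat' undo_depth=3 redo_depth=0
After op 8 (undo): buf='(empty)' undo_depth=2 redo_depth=1
After op 9 (undo): buf='cat' undo_depth=1 redo_depth=2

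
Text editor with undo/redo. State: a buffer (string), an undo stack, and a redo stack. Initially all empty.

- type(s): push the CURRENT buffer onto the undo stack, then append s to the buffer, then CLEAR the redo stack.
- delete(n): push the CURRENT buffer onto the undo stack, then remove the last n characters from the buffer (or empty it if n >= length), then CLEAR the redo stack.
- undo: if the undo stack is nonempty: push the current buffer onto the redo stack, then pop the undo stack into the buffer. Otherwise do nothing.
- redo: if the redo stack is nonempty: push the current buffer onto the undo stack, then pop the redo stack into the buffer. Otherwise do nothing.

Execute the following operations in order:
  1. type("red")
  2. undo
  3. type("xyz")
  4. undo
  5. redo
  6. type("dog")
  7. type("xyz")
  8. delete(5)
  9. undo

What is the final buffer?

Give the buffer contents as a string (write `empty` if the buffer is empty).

Answer: xyzdogxyz

Derivation:
After op 1 (type): buf='red' undo_depth=1 redo_depth=0
After op 2 (undo): buf='(empty)' undo_depth=0 redo_depth=1
After op 3 (type): buf='xyz' undo_depth=1 redo_depth=0
After op 4 (undo): buf='(empty)' undo_depth=0 redo_depth=1
After op 5 (redo): buf='xyz' undo_depth=1 redo_depth=0
After op 6 (type): buf='xyzdog' undo_depth=2 redo_depth=0
After op 7 (type): buf='xyzdogxyz' undo_depth=3 redo_depth=0
After op 8 (delete): buf='xyzd' undo_depth=4 redo_depth=0
After op 9 (undo): buf='xyzdogxyz' undo_depth=3 redo_depth=1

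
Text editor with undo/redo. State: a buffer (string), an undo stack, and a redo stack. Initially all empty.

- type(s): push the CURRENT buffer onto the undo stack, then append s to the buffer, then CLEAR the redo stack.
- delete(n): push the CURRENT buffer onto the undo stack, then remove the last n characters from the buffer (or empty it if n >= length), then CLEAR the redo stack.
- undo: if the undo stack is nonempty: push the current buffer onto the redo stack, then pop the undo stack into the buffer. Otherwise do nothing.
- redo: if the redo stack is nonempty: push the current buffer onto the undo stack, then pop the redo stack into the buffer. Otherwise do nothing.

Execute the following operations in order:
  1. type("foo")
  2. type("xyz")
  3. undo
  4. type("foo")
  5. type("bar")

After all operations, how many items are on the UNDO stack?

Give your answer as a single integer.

After op 1 (type): buf='foo' undo_depth=1 redo_depth=0
After op 2 (type): buf='fooxyz' undo_depth=2 redo_depth=0
After op 3 (undo): buf='foo' undo_depth=1 redo_depth=1
After op 4 (type): buf='foofoo' undo_depth=2 redo_depth=0
After op 5 (type): buf='foofoobar' undo_depth=3 redo_depth=0

Answer: 3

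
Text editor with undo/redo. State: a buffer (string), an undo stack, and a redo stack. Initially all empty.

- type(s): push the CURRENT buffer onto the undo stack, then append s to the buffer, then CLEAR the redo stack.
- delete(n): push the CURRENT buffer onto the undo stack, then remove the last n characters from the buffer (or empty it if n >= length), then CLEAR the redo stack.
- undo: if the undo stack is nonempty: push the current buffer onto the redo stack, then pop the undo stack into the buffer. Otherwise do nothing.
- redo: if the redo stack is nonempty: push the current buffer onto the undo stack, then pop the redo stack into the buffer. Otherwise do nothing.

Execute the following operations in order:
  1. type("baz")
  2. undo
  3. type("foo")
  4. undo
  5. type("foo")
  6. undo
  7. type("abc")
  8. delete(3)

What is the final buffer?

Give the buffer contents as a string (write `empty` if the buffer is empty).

Answer: empty

Derivation:
After op 1 (type): buf='baz' undo_depth=1 redo_depth=0
After op 2 (undo): buf='(empty)' undo_depth=0 redo_depth=1
After op 3 (type): buf='foo' undo_depth=1 redo_depth=0
After op 4 (undo): buf='(empty)' undo_depth=0 redo_depth=1
After op 5 (type): buf='foo' undo_depth=1 redo_depth=0
After op 6 (undo): buf='(empty)' undo_depth=0 redo_depth=1
After op 7 (type): buf='abc' undo_depth=1 redo_depth=0
After op 8 (delete): buf='(empty)' undo_depth=2 redo_depth=0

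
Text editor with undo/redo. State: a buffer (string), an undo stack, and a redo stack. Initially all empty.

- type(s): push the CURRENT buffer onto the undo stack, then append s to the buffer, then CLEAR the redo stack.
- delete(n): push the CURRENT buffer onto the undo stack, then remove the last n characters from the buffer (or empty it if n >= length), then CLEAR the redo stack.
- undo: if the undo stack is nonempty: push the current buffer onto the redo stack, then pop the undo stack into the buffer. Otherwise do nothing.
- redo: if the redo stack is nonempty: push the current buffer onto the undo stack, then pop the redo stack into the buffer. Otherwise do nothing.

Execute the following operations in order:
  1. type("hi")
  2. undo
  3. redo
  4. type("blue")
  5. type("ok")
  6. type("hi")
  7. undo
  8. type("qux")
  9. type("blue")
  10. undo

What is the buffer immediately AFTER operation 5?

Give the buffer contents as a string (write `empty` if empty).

Answer: hiblueok

Derivation:
After op 1 (type): buf='hi' undo_depth=1 redo_depth=0
After op 2 (undo): buf='(empty)' undo_depth=0 redo_depth=1
After op 3 (redo): buf='hi' undo_depth=1 redo_depth=0
After op 4 (type): buf='hiblue' undo_depth=2 redo_depth=0
After op 5 (type): buf='hiblueok' undo_depth=3 redo_depth=0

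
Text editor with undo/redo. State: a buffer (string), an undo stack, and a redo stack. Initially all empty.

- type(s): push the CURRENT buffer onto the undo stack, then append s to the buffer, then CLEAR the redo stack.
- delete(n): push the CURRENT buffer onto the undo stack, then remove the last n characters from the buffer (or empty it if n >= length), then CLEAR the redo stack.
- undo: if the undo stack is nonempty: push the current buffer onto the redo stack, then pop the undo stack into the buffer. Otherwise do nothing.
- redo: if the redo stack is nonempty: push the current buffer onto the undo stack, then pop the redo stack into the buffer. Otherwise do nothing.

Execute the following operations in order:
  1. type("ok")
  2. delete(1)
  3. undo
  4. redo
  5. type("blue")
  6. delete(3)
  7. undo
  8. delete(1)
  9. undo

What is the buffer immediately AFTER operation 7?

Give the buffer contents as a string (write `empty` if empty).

Answer: oblue

Derivation:
After op 1 (type): buf='ok' undo_depth=1 redo_depth=0
After op 2 (delete): buf='o' undo_depth=2 redo_depth=0
After op 3 (undo): buf='ok' undo_depth=1 redo_depth=1
After op 4 (redo): buf='o' undo_depth=2 redo_depth=0
After op 5 (type): buf='oblue' undo_depth=3 redo_depth=0
After op 6 (delete): buf='ob' undo_depth=4 redo_depth=0
After op 7 (undo): buf='oblue' undo_depth=3 redo_depth=1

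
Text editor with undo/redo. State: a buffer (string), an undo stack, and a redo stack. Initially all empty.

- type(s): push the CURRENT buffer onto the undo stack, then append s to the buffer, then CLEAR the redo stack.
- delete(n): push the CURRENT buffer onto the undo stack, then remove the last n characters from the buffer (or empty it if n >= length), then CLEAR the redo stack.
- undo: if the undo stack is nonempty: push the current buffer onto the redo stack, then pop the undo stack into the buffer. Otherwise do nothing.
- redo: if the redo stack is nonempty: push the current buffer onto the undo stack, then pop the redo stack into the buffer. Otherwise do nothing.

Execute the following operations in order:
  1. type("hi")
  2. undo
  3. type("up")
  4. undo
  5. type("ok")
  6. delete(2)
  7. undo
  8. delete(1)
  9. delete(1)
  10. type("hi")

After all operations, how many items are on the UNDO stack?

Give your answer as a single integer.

Answer: 4

Derivation:
After op 1 (type): buf='hi' undo_depth=1 redo_depth=0
After op 2 (undo): buf='(empty)' undo_depth=0 redo_depth=1
After op 3 (type): buf='up' undo_depth=1 redo_depth=0
After op 4 (undo): buf='(empty)' undo_depth=0 redo_depth=1
After op 5 (type): buf='ok' undo_depth=1 redo_depth=0
After op 6 (delete): buf='(empty)' undo_depth=2 redo_depth=0
After op 7 (undo): buf='ok' undo_depth=1 redo_depth=1
After op 8 (delete): buf='o' undo_depth=2 redo_depth=0
After op 9 (delete): buf='(empty)' undo_depth=3 redo_depth=0
After op 10 (type): buf='hi' undo_depth=4 redo_depth=0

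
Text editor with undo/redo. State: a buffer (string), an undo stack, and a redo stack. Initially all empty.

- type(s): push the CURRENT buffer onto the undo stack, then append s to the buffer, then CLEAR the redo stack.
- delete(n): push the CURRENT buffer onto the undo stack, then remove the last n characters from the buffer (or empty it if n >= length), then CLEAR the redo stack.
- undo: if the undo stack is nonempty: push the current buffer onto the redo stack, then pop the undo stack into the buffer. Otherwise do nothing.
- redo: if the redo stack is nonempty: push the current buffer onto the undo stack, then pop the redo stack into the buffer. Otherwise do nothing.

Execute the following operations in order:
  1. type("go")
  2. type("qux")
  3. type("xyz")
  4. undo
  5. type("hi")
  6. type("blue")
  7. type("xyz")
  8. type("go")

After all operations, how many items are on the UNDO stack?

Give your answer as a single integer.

After op 1 (type): buf='go' undo_depth=1 redo_depth=0
After op 2 (type): buf='goqux' undo_depth=2 redo_depth=0
After op 3 (type): buf='goquxxyz' undo_depth=3 redo_depth=0
After op 4 (undo): buf='goqux' undo_depth=2 redo_depth=1
After op 5 (type): buf='goquxhi' undo_depth=3 redo_depth=0
After op 6 (type): buf='goquxhiblue' undo_depth=4 redo_depth=0
After op 7 (type): buf='goquxhibluexyz' undo_depth=5 redo_depth=0
After op 8 (type): buf='goquxhibluexyzgo' undo_depth=6 redo_depth=0

Answer: 6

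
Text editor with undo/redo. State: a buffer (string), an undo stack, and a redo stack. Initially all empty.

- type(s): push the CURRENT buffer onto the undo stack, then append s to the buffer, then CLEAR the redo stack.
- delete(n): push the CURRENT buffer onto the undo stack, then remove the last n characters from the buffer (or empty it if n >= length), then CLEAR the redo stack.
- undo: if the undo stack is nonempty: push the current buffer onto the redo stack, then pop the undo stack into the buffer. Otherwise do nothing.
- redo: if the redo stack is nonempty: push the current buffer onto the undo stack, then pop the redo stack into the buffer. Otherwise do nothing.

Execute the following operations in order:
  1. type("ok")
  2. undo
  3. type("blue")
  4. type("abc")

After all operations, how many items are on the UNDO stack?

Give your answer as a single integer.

Answer: 2

Derivation:
After op 1 (type): buf='ok' undo_depth=1 redo_depth=0
After op 2 (undo): buf='(empty)' undo_depth=0 redo_depth=1
After op 3 (type): buf='blue' undo_depth=1 redo_depth=0
After op 4 (type): buf='blueabc' undo_depth=2 redo_depth=0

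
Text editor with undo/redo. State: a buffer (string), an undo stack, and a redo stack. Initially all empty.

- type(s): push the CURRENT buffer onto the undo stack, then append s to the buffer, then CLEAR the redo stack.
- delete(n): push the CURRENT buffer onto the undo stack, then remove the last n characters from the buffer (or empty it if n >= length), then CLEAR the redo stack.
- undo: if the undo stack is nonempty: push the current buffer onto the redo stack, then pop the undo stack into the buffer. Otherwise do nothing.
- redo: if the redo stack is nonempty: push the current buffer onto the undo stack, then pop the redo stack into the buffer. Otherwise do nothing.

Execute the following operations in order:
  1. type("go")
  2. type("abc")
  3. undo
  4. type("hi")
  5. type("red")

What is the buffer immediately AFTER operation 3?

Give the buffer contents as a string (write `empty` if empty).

After op 1 (type): buf='go' undo_depth=1 redo_depth=0
After op 2 (type): buf='goabc' undo_depth=2 redo_depth=0
After op 3 (undo): buf='go' undo_depth=1 redo_depth=1

Answer: go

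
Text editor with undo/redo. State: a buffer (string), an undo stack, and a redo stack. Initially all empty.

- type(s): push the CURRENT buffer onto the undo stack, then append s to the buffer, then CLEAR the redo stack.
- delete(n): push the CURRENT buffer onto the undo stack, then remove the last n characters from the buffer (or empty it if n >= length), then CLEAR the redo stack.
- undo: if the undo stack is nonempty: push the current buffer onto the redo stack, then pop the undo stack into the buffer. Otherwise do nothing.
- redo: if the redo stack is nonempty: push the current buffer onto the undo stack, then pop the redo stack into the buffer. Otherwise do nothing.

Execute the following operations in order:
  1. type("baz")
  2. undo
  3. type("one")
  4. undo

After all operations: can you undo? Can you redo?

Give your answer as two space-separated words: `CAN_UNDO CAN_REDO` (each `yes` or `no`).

After op 1 (type): buf='baz' undo_depth=1 redo_depth=0
After op 2 (undo): buf='(empty)' undo_depth=0 redo_depth=1
After op 3 (type): buf='one' undo_depth=1 redo_depth=0
After op 4 (undo): buf='(empty)' undo_depth=0 redo_depth=1

Answer: no yes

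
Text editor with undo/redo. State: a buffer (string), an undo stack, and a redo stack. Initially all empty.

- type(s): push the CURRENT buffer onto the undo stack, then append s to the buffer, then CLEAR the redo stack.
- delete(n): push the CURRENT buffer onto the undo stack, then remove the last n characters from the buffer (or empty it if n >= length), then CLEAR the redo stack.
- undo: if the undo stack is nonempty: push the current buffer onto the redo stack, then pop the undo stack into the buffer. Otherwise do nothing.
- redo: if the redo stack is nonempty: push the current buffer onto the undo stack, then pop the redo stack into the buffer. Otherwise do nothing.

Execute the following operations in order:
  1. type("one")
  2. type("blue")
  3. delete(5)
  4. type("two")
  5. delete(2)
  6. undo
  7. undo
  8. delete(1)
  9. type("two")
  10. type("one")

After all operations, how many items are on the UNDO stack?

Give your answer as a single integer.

Answer: 6

Derivation:
After op 1 (type): buf='one' undo_depth=1 redo_depth=0
After op 2 (type): buf='oneblue' undo_depth=2 redo_depth=0
After op 3 (delete): buf='on' undo_depth=3 redo_depth=0
After op 4 (type): buf='ontwo' undo_depth=4 redo_depth=0
After op 5 (delete): buf='ont' undo_depth=5 redo_depth=0
After op 6 (undo): buf='ontwo' undo_depth=4 redo_depth=1
After op 7 (undo): buf='on' undo_depth=3 redo_depth=2
After op 8 (delete): buf='o' undo_depth=4 redo_depth=0
After op 9 (type): buf='otwo' undo_depth=5 redo_depth=0
After op 10 (type): buf='otwoone' undo_depth=6 redo_depth=0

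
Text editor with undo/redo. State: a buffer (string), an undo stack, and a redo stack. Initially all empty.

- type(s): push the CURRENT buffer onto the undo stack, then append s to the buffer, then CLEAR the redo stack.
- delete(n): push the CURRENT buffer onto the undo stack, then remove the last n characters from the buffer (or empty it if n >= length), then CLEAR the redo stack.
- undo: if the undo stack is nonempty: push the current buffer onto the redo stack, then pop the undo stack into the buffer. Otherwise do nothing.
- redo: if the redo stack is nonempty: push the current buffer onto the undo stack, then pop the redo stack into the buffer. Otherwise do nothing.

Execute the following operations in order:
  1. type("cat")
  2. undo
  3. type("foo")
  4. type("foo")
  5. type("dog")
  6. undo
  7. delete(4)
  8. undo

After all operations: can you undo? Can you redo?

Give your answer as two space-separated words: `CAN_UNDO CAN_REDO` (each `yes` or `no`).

Answer: yes yes

Derivation:
After op 1 (type): buf='cat' undo_depth=1 redo_depth=0
After op 2 (undo): buf='(empty)' undo_depth=0 redo_depth=1
After op 3 (type): buf='foo' undo_depth=1 redo_depth=0
After op 4 (type): buf='foofoo' undo_depth=2 redo_depth=0
After op 5 (type): buf='foofoodog' undo_depth=3 redo_depth=0
After op 6 (undo): buf='foofoo' undo_depth=2 redo_depth=1
After op 7 (delete): buf='fo' undo_depth=3 redo_depth=0
After op 8 (undo): buf='foofoo' undo_depth=2 redo_depth=1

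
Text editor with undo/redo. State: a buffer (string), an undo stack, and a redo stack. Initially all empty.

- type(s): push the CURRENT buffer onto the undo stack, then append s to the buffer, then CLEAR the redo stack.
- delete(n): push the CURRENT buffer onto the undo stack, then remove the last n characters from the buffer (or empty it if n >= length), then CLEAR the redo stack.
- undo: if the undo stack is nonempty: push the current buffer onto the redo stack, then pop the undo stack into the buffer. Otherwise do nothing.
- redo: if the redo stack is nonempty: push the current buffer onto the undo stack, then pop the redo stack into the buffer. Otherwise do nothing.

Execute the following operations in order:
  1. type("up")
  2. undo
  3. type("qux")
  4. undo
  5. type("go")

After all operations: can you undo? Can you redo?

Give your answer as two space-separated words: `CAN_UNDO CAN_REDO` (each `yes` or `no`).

Answer: yes no

Derivation:
After op 1 (type): buf='up' undo_depth=1 redo_depth=0
After op 2 (undo): buf='(empty)' undo_depth=0 redo_depth=1
After op 3 (type): buf='qux' undo_depth=1 redo_depth=0
After op 4 (undo): buf='(empty)' undo_depth=0 redo_depth=1
After op 5 (type): buf='go' undo_depth=1 redo_depth=0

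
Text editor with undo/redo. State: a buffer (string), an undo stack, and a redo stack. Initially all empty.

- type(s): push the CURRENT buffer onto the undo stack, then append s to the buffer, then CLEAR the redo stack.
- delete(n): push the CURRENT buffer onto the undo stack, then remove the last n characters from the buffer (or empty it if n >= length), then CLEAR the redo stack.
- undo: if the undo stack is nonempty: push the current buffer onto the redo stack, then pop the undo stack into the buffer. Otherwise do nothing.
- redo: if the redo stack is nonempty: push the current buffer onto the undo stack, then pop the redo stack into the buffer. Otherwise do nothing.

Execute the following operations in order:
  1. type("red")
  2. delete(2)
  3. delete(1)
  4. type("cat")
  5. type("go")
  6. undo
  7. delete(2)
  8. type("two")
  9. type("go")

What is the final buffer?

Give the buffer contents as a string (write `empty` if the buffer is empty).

Answer: ctwogo

Derivation:
After op 1 (type): buf='red' undo_depth=1 redo_depth=0
After op 2 (delete): buf='r' undo_depth=2 redo_depth=0
After op 3 (delete): buf='(empty)' undo_depth=3 redo_depth=0
After op 4 (type): buf='cat' undo_depth=4 redo_depth=0
After op 5 (type): buf='catgo' undo_depth=5 redo_depth=0
After op 6 (undo): buf='cat' undo_depth=4 redo_depth=1
After op 7 (delete): buf='c' undo_depth=5 redo_depth=0
After op 8 (type): buf='ctwo' undo_depth=6 redo_depth=0
After op 9 (type): buf='ctwogo' undo_depth=7 redo_depth=0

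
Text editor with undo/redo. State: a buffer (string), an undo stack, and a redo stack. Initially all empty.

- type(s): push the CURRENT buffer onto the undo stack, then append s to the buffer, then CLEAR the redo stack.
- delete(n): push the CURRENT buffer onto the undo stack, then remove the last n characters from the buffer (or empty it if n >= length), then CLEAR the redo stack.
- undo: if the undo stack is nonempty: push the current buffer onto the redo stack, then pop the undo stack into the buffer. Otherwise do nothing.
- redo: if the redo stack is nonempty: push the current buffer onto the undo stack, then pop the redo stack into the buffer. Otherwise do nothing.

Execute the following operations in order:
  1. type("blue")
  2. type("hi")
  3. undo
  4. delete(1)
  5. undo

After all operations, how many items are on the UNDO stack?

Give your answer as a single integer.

After op 1 (type): buf='blue' undo_depth=1 redo_depth=0
After op 2 (type): buf='bluehi' undo_depth=2 redo_depth=0
After op 3 (undo): buf='blue' undo_depth=1 redo_depth=1
After op 4 (delete): buf='blu' undo_depth=2 redo_depth=0
After op 5 (undo): buf='blue' undo_depth=1 redo_depth=1

Answer: 1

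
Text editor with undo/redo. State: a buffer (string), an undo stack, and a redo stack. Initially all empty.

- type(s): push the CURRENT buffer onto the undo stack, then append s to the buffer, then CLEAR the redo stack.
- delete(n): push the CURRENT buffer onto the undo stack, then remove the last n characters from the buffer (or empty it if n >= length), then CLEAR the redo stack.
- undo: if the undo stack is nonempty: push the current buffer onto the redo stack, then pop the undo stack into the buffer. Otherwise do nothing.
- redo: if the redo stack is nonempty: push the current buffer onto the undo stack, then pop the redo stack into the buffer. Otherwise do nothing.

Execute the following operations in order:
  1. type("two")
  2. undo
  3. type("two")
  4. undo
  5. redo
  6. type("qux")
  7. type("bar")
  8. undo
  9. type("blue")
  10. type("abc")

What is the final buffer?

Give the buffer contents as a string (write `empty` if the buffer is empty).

After op 1 (type): buf='two' undo_depth=1 redo_depth=0
After op 2 (undo): buf='(empty)' undo_depth=0 redo_depth=1
After op 3 (type): buf='two' undo_depth=1 redo_depth=0
After op 4 (undo): buf='(empty)' undo_depth=0 redo_depth=1
After op 5 (redo): buf='two' undo_depth=1 redo_depth=0
After op 6 (type): buf='twoqux' undo_depth=2 redo_depth=0
After op 7 (type): buf='twoquxbar' undo_depth=3 redo_depth=0
After op 8 (undo): buf='twoqux' undo_depth=2 redo_depth=1
After op 9 (type): buf='twoquxblue' undo_depth=3 redo_depth=0
After op 10 (type): buf='twoquxblueabc' undo_depth=4 redo_depth=0

Answer: twoquxblueabc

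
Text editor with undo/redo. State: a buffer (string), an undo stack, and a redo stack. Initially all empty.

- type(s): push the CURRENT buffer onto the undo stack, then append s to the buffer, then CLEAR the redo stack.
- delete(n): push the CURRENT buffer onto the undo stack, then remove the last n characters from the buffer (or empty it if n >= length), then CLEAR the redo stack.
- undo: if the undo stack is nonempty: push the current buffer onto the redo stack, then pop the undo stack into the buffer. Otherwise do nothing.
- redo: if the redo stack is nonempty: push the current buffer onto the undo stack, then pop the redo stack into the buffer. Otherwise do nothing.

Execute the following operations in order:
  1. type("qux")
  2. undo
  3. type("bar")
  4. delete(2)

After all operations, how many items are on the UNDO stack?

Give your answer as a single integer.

After op 1 (type): buf='qux' undo_depth=1 redo_depth=0
After op 2 (undo): buf='(empty)' undo_depth=0 redo_depth=1
After op 3 (type): buf='bar' undo_depth=1 redo_depth=0
After op 4 (delete): buf='b' undo_depth=2 redo_depth=0

Answer: 2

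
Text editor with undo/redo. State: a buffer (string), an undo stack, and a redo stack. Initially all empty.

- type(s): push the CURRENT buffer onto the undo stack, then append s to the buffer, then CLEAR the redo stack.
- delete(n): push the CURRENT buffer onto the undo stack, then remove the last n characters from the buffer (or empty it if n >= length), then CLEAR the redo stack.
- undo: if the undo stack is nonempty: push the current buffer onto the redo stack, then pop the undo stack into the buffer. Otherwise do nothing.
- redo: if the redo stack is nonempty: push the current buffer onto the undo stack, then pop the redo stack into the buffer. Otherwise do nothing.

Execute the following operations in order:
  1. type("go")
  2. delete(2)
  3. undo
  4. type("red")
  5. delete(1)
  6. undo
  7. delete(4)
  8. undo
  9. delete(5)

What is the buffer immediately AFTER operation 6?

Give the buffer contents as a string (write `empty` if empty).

After op 1 (type): buf='go' undo_depth=1 redo_depth=0
After op 2 (delete): buf='(empty)' undo_depth=2 redo_depth=0
After op 3 (undo): buf='go' undo_depth=1 redo_depth=1
After op 4 (type): buf='gored' undo_depth=2 redo_depth=0
After op 5 (delete): buf='gore' undo_depth=3 redo_depth=0
After op 6 (undo): buf='gored' undo_depth=2 redo_depth=1

Answer: gored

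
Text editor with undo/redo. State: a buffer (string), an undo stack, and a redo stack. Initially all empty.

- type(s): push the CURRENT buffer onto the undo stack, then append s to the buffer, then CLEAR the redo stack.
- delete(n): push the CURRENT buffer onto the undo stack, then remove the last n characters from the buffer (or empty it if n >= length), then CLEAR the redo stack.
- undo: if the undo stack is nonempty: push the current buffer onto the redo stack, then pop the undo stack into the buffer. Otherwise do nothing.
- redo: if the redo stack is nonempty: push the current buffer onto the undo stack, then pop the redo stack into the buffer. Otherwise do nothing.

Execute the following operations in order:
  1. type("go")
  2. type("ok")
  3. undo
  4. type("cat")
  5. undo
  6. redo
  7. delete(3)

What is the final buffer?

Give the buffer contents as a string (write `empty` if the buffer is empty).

After op 1 (type): buf='go' undo_depth=1 redo_depth=0
After op 2 (type): buf='gook' undo_depth=2 redo_depth=0
After op 3 (undo): buf='go' undo_depth=1 redo_depth=1
After op 4 (type): buf='gocat' undo_depth=2 redo_depth=0
After op 5 (undo): buf='go' undo_depth=1 redo_depth=1
After op 6 (redo): buf='gocat' undo_depth=2 redo_depth=0
After op 7 (delete): buf='go' undo_depth=3 redo_depth=0

Answer: go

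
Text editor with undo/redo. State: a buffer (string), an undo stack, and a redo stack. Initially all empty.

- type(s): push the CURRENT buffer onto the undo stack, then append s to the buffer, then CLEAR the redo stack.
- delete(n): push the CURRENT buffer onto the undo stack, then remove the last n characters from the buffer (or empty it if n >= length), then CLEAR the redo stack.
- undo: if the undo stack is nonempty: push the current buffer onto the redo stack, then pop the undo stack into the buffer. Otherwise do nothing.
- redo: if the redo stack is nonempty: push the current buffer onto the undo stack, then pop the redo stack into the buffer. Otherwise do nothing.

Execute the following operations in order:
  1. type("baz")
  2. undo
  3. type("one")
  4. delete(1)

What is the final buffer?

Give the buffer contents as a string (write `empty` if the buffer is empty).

After op 1 (type): buf='baz' undo_depth=1 redo_depth=0
After op 2 (undo): buf='(empty)' undo_depth=0 redo_depth=1
After op 3 (type): buf='one' undo_depth=1 redo_depth=0
After op 4 (delete): buf='on' undo_depth=2 redo_depth=0

Answer: on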